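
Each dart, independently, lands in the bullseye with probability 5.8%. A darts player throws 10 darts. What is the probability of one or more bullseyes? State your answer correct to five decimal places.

P(at least one) = 1 − P(none) = 1 − (1 − 0.058)^10
= 1 − 0.5501854 = 0.4498146

0.44981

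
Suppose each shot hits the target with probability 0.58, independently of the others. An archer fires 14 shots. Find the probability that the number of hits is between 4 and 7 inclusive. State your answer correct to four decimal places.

X ~ Binomial(14, 0.58); P(4 ≤ X ≤ 7) = Σ C(14,k) p^k (1−p)^(14−k) over k:
  k=4: C(14,4)·0.58^4·0.42^10 = 0.019348
  k=5: C(14,5)·0.58^5·0.42^9 = 0.053438
  k=6: C(14,6)·0.58^6·0.42^8 = 0.110692
  k=7: C(14,7)·0.58^7·0.42^7 = 0.174698
Total = 0.358176

0.3582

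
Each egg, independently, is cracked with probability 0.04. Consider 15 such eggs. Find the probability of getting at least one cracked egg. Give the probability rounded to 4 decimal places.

0.4579

P(at least one) = 1 − P(none) = 1 − (1 − 0.04)^15
= 1 − 0.542086 = 0.457914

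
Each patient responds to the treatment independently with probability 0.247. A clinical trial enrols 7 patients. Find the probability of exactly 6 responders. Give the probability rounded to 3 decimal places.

0.001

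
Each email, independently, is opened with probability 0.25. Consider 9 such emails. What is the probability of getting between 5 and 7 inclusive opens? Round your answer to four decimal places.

0.0488

X ~ Binomial(9, 0.25); P(5 ≤ X ≤ 7) = Σ C(9,k) p^k (1−p)^(9−k) over k:
  k=5: C(9,5)·0.25^5·0.75^4 = 0.038933
  k=6: C(9,6)·0.25^6·0.75^3 = 0.008652
  k=7: C(9,7)·0.25^7·0.75^2 = 0.001236
Total = 0.048820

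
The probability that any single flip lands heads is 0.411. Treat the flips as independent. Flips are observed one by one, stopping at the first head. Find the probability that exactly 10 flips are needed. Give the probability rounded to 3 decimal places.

0.004

Geometric (trials to first success), p = 0.411.
P(Y = 10) = (1−p)^9 · p = 0.0085317 · 0.411 = 0.00351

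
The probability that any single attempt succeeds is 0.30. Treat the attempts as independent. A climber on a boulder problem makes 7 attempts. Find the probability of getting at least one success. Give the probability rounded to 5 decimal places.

P(at least one) = 1 − P(none) = 1 − (1 − 0.30)^7
= 1 − 0.0823543 = 0.9176457

0.91765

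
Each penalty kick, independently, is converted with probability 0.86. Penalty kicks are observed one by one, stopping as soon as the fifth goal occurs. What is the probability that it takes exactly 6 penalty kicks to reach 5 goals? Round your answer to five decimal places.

0.32930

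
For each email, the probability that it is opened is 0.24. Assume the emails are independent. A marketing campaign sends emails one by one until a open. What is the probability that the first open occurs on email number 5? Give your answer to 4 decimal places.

Geometric (trials to first success), p = 0.24.
P(Y = 5) = (1−p)^4 · p = 0.33362 · 0.24 = 0.080069

0.0801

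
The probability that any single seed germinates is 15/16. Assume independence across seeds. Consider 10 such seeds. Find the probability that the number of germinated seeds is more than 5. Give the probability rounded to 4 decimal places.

X ~ Binomial(10, 0.9375); P(X ≥ 6) = Σ C(10,k) p^k (1−p)^(10−k) over k:
  k=6: C(10,6)·0.9375^6·0.0625^4 = 0.002176
  k=7: C(10,7)·0.9375^7·0.0625^3 = 0.018647
  k=8: C(10,8)·0.9375^8·0.0625^2 = 0.104892
  k=9: C(10,9)·0.9375^9·0.0625^1 = 0.349640
  k=10: C(10,10)·0.9375^10·0.0625^0 = 0.524460
Total = 0.999816

0.9998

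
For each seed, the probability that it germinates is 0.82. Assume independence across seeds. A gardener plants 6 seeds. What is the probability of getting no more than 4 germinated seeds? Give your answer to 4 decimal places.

0.2956

X ~ Binomial(6, 0.82); P(X ≤ 4) = Σ C(6,k) p^k (1−p)^(6−k) over k:
  k=0: C(6,0)·0.82^0·0.18^6 = 0.000034
  k=1: C(6,1)·0.82^1·0.18^5 = 0.000930
  k=2: C(6,2)·0.82^2·0.18^4 = 0.010588
  k=3: C(6,3)·0.82^3·0.18^3 = 0.064312
  k=4: C(6,4)·0.82^4·0.18^2 = 0.219731
Total = 0.295594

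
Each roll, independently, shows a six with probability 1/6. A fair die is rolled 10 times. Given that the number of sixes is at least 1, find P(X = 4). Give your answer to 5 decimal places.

0.06472

X ~ Binomial(10, 0.166667). Want P(X=4 | X≥1) = P(X=4) / P(X≥1).
P(X=4) = C(10,4)·0.166667^4·0.833333^6 = 0.0542659
P(X≥1) = 1 − 0.1615056 = 0.8384944
Ratio = 0.0542659 / 0.8384944 = 0.0647182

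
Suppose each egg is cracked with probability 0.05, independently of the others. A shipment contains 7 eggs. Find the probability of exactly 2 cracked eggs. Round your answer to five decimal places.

X ~ Binomial(n=7, p=0.05).
P(X=2) = C(7,2) · p^2 · (1−p)^5
= 21 · 0.0025 · 0.77378 = 0.0406235

0.04062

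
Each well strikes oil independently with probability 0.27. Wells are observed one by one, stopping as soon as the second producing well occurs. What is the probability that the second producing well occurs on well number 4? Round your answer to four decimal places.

Y = trial on which the second success occurs; negative binomial, r=2, p=0.27.
P(Y=4) = C(3,1) · p^2 · (1−p)^2
= 3 · 0.0729 · 0.5329 = 0.116545

0.1165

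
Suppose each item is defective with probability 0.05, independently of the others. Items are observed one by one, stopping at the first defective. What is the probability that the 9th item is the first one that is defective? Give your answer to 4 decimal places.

0.0332

Geometric (trials to first success), p = 0.05.
P(Y = 9) = (1−p)^8 · p = 0.66342 · 0.05 = 0.033171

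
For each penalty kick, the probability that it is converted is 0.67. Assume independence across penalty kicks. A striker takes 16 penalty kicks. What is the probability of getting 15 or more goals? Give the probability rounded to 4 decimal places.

0.0146

X ~ Binomial(16, 0.67); P(X ≥ 15) = Σ C(16,k) p^k (1−p)^(16−k) over k:
  k=15: C(16,15)·0.67^15·0.33^1 = 0.012994
  k=16: C(16,16)·0.67^16·0.33^0 = 0.001649
Total = 0.014643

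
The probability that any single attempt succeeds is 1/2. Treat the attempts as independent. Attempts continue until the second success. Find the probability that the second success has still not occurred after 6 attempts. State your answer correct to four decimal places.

0.1094

Needing more than 6 attempts ⇔ fewer than 2 successes in the first 6. With X ~ Binomial(6, 0.50), P(Y > 6) = P(X ≤ 1).
  k=0: C(6,0)·0.50^0·0.50^6 = 0.015625
  k=1: C(6,1)·0.50^1·0.50^5 = 0.093750
P(X ≤ 1) = 0.109375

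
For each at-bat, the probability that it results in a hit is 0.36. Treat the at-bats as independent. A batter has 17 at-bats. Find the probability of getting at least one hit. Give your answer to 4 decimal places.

0.9995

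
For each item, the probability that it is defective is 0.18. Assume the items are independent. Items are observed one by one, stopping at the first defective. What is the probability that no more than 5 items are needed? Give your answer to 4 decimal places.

Y = number of items to the first success; geometric, p = 0.18.
P(Y ≤ 5) = 1 − (1−p)^5 = 1 − 0.370740 = 0.629260

0.6293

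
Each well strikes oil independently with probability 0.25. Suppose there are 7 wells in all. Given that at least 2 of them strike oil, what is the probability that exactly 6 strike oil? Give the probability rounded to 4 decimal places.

X ~ Binomial(7, 0.25). Want P(X=6 | X≥2) = P(X=6) / P(X≥2).
P(X=6) = C(7,6)·0.25^6·0.75^1 = 0.001282
P(X≥2) = 1 − 0.133484 − 0.311462 = 0.555054
Ratio = 0.001282 / 0.555054 = 0.002309

0.0023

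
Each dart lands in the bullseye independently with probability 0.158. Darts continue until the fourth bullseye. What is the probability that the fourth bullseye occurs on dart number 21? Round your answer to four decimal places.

0.0382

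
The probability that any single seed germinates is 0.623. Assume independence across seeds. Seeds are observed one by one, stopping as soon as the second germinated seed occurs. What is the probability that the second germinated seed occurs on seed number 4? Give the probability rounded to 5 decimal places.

0.16549

Y = trial on which the second success occurs; negative binomial, r=2, p=0.623.
P(Y=4) = C(3,1) · p^2 · (1−p)^2
= 3 · 0.38813 · 0.14213 = 0.1654932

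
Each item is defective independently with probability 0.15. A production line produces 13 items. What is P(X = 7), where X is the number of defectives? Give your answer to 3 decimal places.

X ~ Binomial(n=13, p=0.15).
P(X=7) = C(13,7) · p^7 · (1−p)^6
= 1716 · 1.7086e-06 · 0.37715 = 0.00111

0.001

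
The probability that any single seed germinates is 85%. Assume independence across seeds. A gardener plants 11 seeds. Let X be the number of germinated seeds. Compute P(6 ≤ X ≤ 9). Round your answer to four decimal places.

0.5052

X ~ Binomial(11, 0.85); P(6 ≤ X ≤ 9) = Σ C(11,k) p^k (1−p)^(11−k) over k:
  k=6: C(11,6)·0.85^6·0.15^5 = 0.013232
  k=7: C(11,7)·0.85^7·0.15^4 = 0.053556
  k=8: C(11,8)·0.85^8·0.15^3 = 0.151743
  k=9: C(11,9)·0.85^9·0.15^2 = 0.286626
Total = 0.505157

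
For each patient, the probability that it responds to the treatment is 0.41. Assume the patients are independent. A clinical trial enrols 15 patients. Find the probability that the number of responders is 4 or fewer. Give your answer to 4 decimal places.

X ~ Binomial(15, 0.41); P(X ≤ 4) = Σ C(15,k) p^k (1−p)^(15−k) over k:
  k=0: C(15,0)·0.41^0·0.59^15 = 0.000365
  k=1: C(15,1)·0.41^1·0.59^14 = 0.003809
  k=2: C(15,2)·0.41^2·0.59^13 = 0.018528
  k=3: C(15,3)·0.41^3·0.59^12 = 0.055794
  k=4: C(15,4)·0.41^4·0.59^11 = 0.116316
Total = 0.194813

0.1948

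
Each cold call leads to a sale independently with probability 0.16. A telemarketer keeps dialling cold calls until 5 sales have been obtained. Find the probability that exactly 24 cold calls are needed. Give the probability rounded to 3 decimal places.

Y = trial on which the fifth success occurs; negative binomial, r=5, p=0.16.
P(Y=24) = C(23,4) · p^5 · (1−p)^19
= 8855 · 0.00010486 · 0.036417 = 0.03381

0.034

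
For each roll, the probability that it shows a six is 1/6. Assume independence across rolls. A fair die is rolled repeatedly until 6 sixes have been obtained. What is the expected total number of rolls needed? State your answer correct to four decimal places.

Y = total rolls until the sixth success; negative binomial with r=6, p=0.166667.
E[Y] = r / p = 6 / 0.166667 = 36.000000

36.0000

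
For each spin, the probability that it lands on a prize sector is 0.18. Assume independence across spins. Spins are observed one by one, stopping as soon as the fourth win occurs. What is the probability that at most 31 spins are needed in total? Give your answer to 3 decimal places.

Finishing within 31 spins ⇔ at least 4 successes in the first 31. With X ~ Binomial(31, 0.18), P(Y ≤ 31) = 1 − P(X ≤ 3).
  k=0: C(31,0)·0.18^0·0.82^31 = 0.00213
  k=1: C(31,1)·0.18^1·0.82^30 = 0.01449
  k=2: C(31,2)·0.18^2·0.82^29 = 0.04771
  k=3: C(31,3)·0.18^3·0.82^28 = 0.10124
1 − 0.16556 = 0.83444

0.834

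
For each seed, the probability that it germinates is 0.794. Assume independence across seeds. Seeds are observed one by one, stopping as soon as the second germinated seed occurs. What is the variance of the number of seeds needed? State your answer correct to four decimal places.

0.6535

Y = total seeds until the second success; negative binomial with r=2, p=0.794.
Var(Y) = r(1−p)/p² = 2·0.206 / 0.794² = 0.653516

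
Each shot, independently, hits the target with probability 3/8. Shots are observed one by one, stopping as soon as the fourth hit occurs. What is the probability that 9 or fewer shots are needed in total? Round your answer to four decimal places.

0.4542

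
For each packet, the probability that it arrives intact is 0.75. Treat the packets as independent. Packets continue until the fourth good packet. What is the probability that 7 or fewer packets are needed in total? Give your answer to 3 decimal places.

0.929

Finishing within 7 packets ⇔ at least 4 successes in the first 7. With X ~ Binomial(7, 0.75), P(Y ≤ 7) = 1 − P(X ≤ 3).
  k=0: C(7,0)·0.75^0·0.25^7 = 0.00006
  k=1: C(7,1)·0.75^1·0.25^6 = 0.00128
  k=2: C(7,2)·0.75^2·0.25^5 = 0.01154
  k=3: C(7,3)·0.75^3·0.25^4 = 0.05768
1 − 0.07056 = 0.92944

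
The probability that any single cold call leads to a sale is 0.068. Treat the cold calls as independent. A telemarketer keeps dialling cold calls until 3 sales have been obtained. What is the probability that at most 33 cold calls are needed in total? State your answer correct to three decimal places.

0.391

Finishing within 33 cold calls ⇔ at least 3 successes in the first 33. With X ~ Binomial(33, 0.068), P(Y ≤ 33) = 1 − P(X ≤ 2).
  k=0: C(33,0)·0.068^0·0.932^33 = 0.09789
  k=1: C(33,1)·0.068^1·0.932^32 = 0.23569
  k=2: C(33,2)·0.068^2·0.932^31 = 0.27513
1 − 0.60871 = 0.39129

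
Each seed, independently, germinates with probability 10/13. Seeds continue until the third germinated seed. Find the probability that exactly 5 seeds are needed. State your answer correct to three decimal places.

0.145

Y = trial on which the third success occurs; negative binomial, r=3, p=0.769231.
P(Y=5) = C(4,2) · p^3 · (1−p)^2
= 6 · 0.45517 · 0.053254 = 0.14544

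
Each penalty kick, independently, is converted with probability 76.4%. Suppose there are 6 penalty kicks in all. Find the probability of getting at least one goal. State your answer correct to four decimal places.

P(at least one) = 1 − P(none) = 1 − (1 − 0.764)^6
= 1 − 0.000173 = 0.999827

0.9998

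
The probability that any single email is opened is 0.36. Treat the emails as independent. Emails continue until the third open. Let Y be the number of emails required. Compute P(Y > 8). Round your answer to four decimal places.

Needing more than 8 emails ⇔ fewer than 3 successes in the first 8. With X ~ Binomial(8, 0.36), P(Y > 8) = P(X ≤ 2).
  k=0: C(8,0)·0.36^0·0.64^8 = 0.028147
  k=1: C(8,1)·0.36^1·0.64^7 = 0.126664
  k=2: C(8,2)·0.36^2·0.64^6 = 0.249369
P(X ≤ 2) = 0.404180

0.4042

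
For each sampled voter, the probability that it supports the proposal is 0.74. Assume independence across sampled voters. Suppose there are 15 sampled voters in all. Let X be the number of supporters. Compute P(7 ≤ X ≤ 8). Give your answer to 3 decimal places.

0.063

X ~ Binomial(15, 0.74); P(7 ≤ X ≤ 8) = Σ C(15,k) p^k (1−p)^(15−k) over k:
  k=7: C(15,7)·0.74^7·0.26^8 = 0.01633
  k=8: C(15,8)·0.74^8·0.26^7 = 0.04647
Total = 0.06280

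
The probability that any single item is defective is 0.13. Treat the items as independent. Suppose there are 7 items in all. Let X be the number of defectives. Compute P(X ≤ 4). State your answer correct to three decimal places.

0.999

X ~ Binomial(7, 0.13); P(X ≤ 4) = Σ C(7,k) p^k (1−p)^(7−k) over k:
  k=0: C(7,0)·0.13^0·0.87^7 = 0.37725
  k=1: C(7,1)·0.13^1·0.87^6 = 0.39460
  k=2: C(7,2)·0.13^2·0.87^5 = 0.17689
  k=3: C(7,3)·0.13^3·0.87^4 = 0.04405
  k=4: C(7,4)·0.13^4·0.87^3 = 0.00658
Total = 0.99938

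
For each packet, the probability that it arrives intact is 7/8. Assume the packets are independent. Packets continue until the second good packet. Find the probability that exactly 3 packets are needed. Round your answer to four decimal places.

0.1914

Y = trial on which the second success occurs; negative binomial, r=2, p=0.875.
P(Y=3) = C(2,1) · p^2 · (1−p)^1
= 2 · 0.76562 · 0.125 = 0.191406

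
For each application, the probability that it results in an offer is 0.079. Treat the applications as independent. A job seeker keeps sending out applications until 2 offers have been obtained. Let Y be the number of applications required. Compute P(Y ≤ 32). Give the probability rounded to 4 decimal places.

0.7310

Finishing within 32 applications ⇔ at least 2 successes in the first 32. With X ~ Binomial(32, 0.079), P(Y ≤ 32) = 1 − P(X ≤ 1).
  k=0: C(32,0)·0.079^0·0.921^32 = 0.071830
  k=1: C(32,1)·0.079^1·0.921^31 = 0.197163
1 − 0.268993 = 0.731007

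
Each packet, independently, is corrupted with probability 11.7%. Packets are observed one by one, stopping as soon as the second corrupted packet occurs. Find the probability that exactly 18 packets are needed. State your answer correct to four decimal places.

Y = trial on which the second success occurs; negative binomial, r=2, p=0.117.
P(Y=18) = C(17,1) · p^2 · (1−p)^16
= 17 · 0.013689 · 0.13658 = 0.031783

0.0318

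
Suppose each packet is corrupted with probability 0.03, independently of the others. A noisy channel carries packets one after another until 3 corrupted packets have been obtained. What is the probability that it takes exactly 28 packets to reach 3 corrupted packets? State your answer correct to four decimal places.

Y = trial on which the third success occurs; negative binomial, r=3, p=0.03.
P(Y=28) = C(27,2) · p^3 · (1−p)^25
= 351 · 2.7e-05 · 0.46697 = 0.004426

0.0044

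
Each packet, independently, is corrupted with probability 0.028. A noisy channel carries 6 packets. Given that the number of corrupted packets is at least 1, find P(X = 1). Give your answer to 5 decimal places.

X ~ Binomial(6, 0.028). Want P(X=1 | X≥1) = P(X=1) / P(X≥1).
P(X=1) = C(6,1)·0.028^1·0.972^5 = 0.1457608
P(X≥1) = 1 − 0.8433301 = 0.1566699
Ratio = 0.1457608 / 0.1566699 = 0.9303685

0.93037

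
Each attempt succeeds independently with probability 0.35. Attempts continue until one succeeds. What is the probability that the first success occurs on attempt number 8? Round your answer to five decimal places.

Geometric (trials to first success), p = 0.35.
P(Y = 8) = (1−p)^7 · p = 0.049022 · 0.35 = 0.0171578

0.01716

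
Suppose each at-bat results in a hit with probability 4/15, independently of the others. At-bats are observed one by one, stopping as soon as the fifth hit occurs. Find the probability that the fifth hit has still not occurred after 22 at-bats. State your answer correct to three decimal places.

Needing more than 22 at-bats ⇔ fewer than 5 successes in the first 22. With X ~ Binomial(22, 0.266667), P(Y > 22) = P(X ≤ 4).
  k=0: C(22,0)·0.266667^0·0.733333^22 = 0.00109
  k=1: C(22,1)·0.266667^1·0.733333^21 = 0.00870
  k=2: C(22,2)·0.266667^2·0.733333^20 = 0.03323
  k=3: C(22,3)·0.266667^3·0.733333^19 = 0.08057
  k=4: C(22,4)·0.266667^4·0.733333^18 = 0.13916
P(X ≤ 4) = 0.26275

0.263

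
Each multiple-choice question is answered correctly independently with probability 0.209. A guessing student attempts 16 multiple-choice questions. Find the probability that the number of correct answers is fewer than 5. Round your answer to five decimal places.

0.77050

X ~ Binomial(16, 0.209); P(X ≤ 4) = Σ C(16,k) p^k (1−p)^(16−k) over k:
  k=0: C(16,0)·0.209^0·0.791^16 = 0.0234868
  k=1: C(16,1)·0.209^1·0.791^15 = 0.0992918
  k=2: C(16,2)·0.209^2·0.791^14 = 0.1967635
  k=3: C(16,3)·0.209^3·0.791^13 = 0.2426170
  k=4: C(16,4)·0.209^4·0.791^12 = 0.2083408
Total = 0.7704999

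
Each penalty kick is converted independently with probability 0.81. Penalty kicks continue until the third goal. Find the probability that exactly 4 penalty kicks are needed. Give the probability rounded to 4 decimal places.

Y = trial on which the third success occurs; negative binomial, r=3, p=0.81.
P(Y=4) = C(3,2) · p^3 · (1−p)^1
= 3 · 0.53144 · 0.19 = 0.302921

0.3029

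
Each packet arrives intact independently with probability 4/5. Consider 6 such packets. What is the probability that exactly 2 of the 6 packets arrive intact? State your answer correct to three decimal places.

0.015

X ~ Binomial(n=6, p=0.80).
P(X=2) = C(6,2) · p^2 · (1−p)^4
= 15 · 0.64 · 0.0016 = 0.01536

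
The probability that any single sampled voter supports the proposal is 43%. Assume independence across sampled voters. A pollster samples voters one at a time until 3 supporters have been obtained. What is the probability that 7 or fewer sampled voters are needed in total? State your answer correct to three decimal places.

0.644

Finishing within 7 sampled voters ⇔ at least 3 successes in the first 7. With X ~ Binomial(7, 0.43), P(Y ≤ 7) = 1 − P(X ≤ 2).
  k=0: C(7,0)·0.43^0·0.57^7 = 0.01955
  k=1: C(7,1)·0.43^1·0.57^6 = 0.10323
  k=2: C(7,2)·0.43^2·0.57^5 = 0.23363
1 − 0.35641 = 0.64359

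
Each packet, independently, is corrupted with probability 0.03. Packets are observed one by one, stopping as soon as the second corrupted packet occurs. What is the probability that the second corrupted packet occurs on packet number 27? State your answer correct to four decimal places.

0.0109

Y = trial on which the second success occurs; negative binomial, r=2, p=0.03.
P(Y=27) = C(26,1) · p^2 · (1−p)^25
= 26 · 0.0009 · 0.46697 = 0.010927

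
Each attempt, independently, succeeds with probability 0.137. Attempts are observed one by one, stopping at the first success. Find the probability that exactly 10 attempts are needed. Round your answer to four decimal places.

0.0364

Geometric (trials to first success), p = 0.137.
P(Y = 10) = (1−p)^9 · p = 0.26552 · 0.137 = 0.036376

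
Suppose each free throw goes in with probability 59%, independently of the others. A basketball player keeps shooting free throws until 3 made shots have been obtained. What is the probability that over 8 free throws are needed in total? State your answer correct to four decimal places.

0.0563

Needing more than 8 free throws ⇔ fewer than 3 successes in the first 8. With X ~ Binomial(8, 0.59), P(Y > 8) = P(X ≤ 2).
  k=0: C(8,0)·0.59^0·0.41^8 = 0.000798
  k=1: C(8,1)·0.59^1·0.41^7 = 0.009192
  k=2: C(8,2)·0.59^2·0.41^6 = 0.046298
P(X ≤ 2) = 0.056289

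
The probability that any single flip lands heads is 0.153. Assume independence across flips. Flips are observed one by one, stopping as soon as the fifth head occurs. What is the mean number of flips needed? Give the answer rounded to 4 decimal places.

Y = total flips until the fifth success; negative binomial with r=5, p=0.153.
E[Y] = r / p = 5 / 0.153 = 32.679739

32.6797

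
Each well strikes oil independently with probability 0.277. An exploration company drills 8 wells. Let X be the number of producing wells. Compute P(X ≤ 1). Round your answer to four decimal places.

0.3035

X ~ Binomial(8, 0.277); P(X ≤ 1) = Σ C(8,k) p^k (1−p)^(8−k) over k:
  k=0: C(8,0)·0.277^0·0.723^8 = 0.074663
  k=1: C(8,1)·0.277^1·0.723^7 = 0.228843
Total = 0.303506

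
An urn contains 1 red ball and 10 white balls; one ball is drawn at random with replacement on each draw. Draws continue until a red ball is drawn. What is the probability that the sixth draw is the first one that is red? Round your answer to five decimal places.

Geometric (trials to first success), p = 0.090909.
P(Y = 6) = (1−p)^5 · p = 0.62092 · 0.090909 = 0.0564474

0.05645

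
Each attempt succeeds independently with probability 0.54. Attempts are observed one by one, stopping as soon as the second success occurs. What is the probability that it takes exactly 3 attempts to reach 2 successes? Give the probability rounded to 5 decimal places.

0.26827

Y = trial on which the second success occurs; negative binomial, r=2, p=0.54.
P(Y=3) = C(2,1) · p^2 · (1−p)^1
= 2 · 0.2916 · 0.46 = 0.2682720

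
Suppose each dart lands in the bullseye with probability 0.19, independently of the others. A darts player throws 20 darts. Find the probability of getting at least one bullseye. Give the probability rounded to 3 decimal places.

0.985

P(at least one) = 1 − P(none) = 1 − (1 − 0.19)^20
= 1 − 0.01478 = 0.98522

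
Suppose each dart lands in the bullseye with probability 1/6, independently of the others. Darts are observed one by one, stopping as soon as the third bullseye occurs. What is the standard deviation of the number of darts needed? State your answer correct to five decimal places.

Y = total darts until the third success; negative binomial with r=3, p=0.166667.
SD(Y) = √[r(1−p)/p²] = √(90.0000000) = 9.4868330

9.48683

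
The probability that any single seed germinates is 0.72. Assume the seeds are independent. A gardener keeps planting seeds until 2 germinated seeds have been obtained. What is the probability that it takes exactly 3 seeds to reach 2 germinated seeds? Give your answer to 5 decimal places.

0.29030

Y = trial on which the second success occurs; negative binomial, r=2, p=0.72.
P(Y=3) = C(2,1) · p^2 · (1−p)^1
= 2 · 0.5184 · 0.28 = 0.2903040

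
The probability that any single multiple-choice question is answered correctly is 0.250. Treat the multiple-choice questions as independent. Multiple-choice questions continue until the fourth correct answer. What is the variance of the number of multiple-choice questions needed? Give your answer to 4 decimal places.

Y = total multiple-choice questions until the fourth success; negative binomial with r=4, p=0.25.
Var(Y) = r(1−p)/p² = 4·0.75 / 0.25² = 48.000000

48.0000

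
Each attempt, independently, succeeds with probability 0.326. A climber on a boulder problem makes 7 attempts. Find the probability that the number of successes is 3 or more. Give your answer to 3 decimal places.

0.412

X ~ Binomial(7, 0.326); P(X ≥ 3) = Σ C(7,k) p^k (1−p)^(7−k) over k:
  k=3: C(7,3)·0.326^3·0.674^4 = 0.25024
  k=4: C(7,4)·0.326^4·0.674^3 = 0.12104
  k=5: C(7,5)·0.326^5·0.674^2 = 0.03513
  k=6: C(7,6)·0.326^6·0.674^1 = 0.00566
  k=7: C(7,7)·0.326^7·0.674^0 = 0.00039
Total = 0.41246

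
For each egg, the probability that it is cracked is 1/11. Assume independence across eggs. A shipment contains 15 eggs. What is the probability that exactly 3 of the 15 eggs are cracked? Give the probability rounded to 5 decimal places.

0.10892

X ~ Binomial(n=15, p=0.090909).
P(X=3) = C(15,3) · p^3 · (1−p)^12
= 455 · 0.00075131 · 0.31863 = 0.1089234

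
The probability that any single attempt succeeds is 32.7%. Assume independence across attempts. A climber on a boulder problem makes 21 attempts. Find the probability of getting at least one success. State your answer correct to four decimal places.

P(at least one) = 1 − P(none) = 1 − (1 − 0.327)^21
= 1 − 0.000245 = 0.999755

0.9998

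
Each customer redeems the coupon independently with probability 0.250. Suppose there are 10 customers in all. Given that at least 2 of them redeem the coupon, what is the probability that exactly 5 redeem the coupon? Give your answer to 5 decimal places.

0.07725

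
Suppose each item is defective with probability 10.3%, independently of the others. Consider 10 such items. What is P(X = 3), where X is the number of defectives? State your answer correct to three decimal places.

0.061

X ~ Binomial(n=10, p=0.103).
P(X=3) = C(10,3) · p^3 · (1−p)^7
= 120 · 0.0010927 · 0.46725 = 0.06127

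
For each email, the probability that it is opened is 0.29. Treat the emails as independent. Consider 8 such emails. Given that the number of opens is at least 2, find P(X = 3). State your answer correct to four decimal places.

X ~ Binomial(8, 0.29). Want P(X=3 | X≥2) = P(X=3) / P(X≥2).
P(X=3) = C(8,3)·0.29^3·0.71^5 = 0.246419
P(X≥2) = 1 − 0.064575 − 0.211007 = 0.724418
Ratio = 0.246419 / 0.724418 = 0.340161

0.3402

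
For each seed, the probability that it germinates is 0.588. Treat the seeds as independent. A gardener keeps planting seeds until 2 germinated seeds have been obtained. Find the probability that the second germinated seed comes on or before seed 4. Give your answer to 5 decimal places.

Finishing within 4 seeds ⇔ at least 2 successes in the first 4. With X ~ Binomial(4, 0.588), P(Y ≤ 4) = 1 − P(X ≤ 1).
  k=0: C(4,0)·0.588^0·0.412^4 = 0.0288130
  k=1: C(4,1)·0.588^1·0.412^3 = 0.1644860
1 − 0.1932990 = 0.8067010

0.80670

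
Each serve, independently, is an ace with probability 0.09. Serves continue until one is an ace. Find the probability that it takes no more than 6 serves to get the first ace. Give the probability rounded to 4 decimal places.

Y = number of serves to the first success; geometric, p = 0.09.
P(Y ≤ 6) = 1 − (1−p)^6 = 1 − 0.567869 = 0.432131

0.4321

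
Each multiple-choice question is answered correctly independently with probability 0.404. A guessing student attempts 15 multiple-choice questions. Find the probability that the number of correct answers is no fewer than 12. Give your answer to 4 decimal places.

0.0021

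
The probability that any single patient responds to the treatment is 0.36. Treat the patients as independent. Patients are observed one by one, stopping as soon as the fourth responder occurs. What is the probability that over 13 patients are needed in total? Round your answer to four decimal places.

Needing more than 13 patients ⇔ fewer than 4 successes in the first 13. With X ~ Binomial(13, 0.36), P(Y > 13) = P(X ≤ 3).
  k=0: C(13,0)·0.36^0·0.64^13 = 0.003022
  k=1: C(13,1)·0.36^1·0.64^12 = 0.022101
  k=2: C(13,2)·0.36^2·0.64^11 = 0.074590
  k=3: C(13,3)·0.36^3·0.64^10 = 0.153841
P(X ≤ 3) = 0.253554

0.2536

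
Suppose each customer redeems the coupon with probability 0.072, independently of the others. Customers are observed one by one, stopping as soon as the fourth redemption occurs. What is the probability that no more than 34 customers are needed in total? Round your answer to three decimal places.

0.227

Finishing within 34 customers ⇔ at least 4 successes in the first 34. With X ~ Binomial(34, 0.072), P(Y ≤ 34) = 1 − P(X ≤ 3).
  k=0: C(34,0)·0.072^0·0.928^34 = 0.07882
  k=1: C(34,1)·0.072^1·0.928^33 = 0.20792
  k=2: C(34,2)·0.072^2·0.928^32 = 0.26617
  k=3: C(34,3)·0.072^3·0.928^31 = 0.22028
1 − 0.77319 = 0.22681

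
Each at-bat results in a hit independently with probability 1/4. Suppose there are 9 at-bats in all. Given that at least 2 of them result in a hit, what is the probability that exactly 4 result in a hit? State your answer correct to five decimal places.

0.16694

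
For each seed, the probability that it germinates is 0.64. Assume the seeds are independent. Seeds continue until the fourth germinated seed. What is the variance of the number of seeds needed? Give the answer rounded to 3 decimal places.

Y = total seeds until the fourth success; negative binomial with r=4, p=0.64.
Var(Y) = r(1−p)/p² = 4·0.36 / 0.64² = 3.51562

3.516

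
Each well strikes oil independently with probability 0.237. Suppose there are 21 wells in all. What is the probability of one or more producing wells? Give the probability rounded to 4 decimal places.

P(at least one) = 1 − P(none) = 1 − (1 − 0.237)^21
= 1 − 0.003412 = 0.996588

0.9966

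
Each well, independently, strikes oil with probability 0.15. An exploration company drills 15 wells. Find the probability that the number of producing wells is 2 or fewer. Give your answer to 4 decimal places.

X ~ Binomial(15, 0.15); P(X ≤ 2) = Σ C(15,k) p^k (1−p)^(15−k) over k:
  k=0: C(15,0)·0.15^0·0.85^15 = 0.087354
  k=1: C(15,1)·0.15^1·0.85^14 = 0.231232
  k=2: C(15,2)·0.15^2·0.85^13 = 0.285639
Total = 0.604225

0.6042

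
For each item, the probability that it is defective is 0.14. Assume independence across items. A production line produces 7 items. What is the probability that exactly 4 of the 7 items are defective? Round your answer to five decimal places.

0.00855

X ~ Binomial(n=7, p=0.14).
P(X=4) = C(7,4) · p^4 · (1−p)^3
= 35 · 0.00038416 · 0.63606 = 0.0085522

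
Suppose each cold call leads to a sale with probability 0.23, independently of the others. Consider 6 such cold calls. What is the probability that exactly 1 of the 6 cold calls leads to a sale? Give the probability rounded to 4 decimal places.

0.3735

X ~ Binomial(n=6, p=0.23).
P(X=1) = C(6,1) · p^1 · (1−p)^5
= 6 · 0.23 · 0.27068 = 0.373536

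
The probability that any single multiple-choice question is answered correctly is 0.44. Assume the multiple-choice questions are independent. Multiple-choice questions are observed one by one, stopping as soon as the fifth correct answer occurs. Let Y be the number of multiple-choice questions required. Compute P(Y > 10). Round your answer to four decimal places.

0.5304

Needing more than 10 multiple-choice questions ⇔ fewer than 5 successes in the first 10. With X ~ Binomial(10, 0.44), P(Y > 10) = P(X ≤ 4).
  k=0: C(10,0)·0.44^0·0.56^10 = 0.003033
  k=1: C(10,1)·0.44^1·0.56^9 = 0.023831
  k=2: C(10,2)·0.44^2·0.56^8 = 0.084260
  k=3: C(10,3)·0.44^3·0.56^7 = 0.176545
  k=4: C(10,4)·0.44^4·0.56^6 = 0.242749
P(X ≤ 4) = 0.530419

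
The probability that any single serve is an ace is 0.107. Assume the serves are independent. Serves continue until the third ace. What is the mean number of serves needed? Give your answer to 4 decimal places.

28.0374

Y = total serves until the third success; negative binomial with r=3, p=0.107.
E[Y] = r / p = 3 / 0.107 = 28.037383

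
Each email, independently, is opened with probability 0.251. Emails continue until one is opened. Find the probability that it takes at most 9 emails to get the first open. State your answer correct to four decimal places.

0.9258

Y = number of emails to the first success; geometric, p = 0.251.
P(Y ≤ 9) = 1 − (1−p)^9 = 1 − 0.074188 = 0.925812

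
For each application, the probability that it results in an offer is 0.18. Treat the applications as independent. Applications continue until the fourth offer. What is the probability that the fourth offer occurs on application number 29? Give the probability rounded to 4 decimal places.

0.0241

Y = trial on which the fourth success occurs; negative binomial, r=4, p=0.18.
P(Y=29) = C(28,3) · p^4 · (1−p)^25
= 3276 · 0.0010498 · 0.007004 = 0.024087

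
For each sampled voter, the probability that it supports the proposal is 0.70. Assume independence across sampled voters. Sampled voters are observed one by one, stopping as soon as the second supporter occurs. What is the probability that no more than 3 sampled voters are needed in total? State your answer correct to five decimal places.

Finishing within 3 sampled voters ⇔ at least 2 successes in the first 3. With X ~ Binomial(3, 0.70), P(Y ≤ 3) = 1 − P(X ≤ 1).
  k=0: C(3,0)·0.70^0·0.30^3 = 0.0270000
  k=1: C(3,1)·0.70^1·0.30^2 = 0.1890000
1 − 0.2160000 = 0.7840000

0.78400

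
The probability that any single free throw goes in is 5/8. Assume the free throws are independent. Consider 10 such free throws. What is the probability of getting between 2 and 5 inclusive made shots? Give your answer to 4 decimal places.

0.3048

X ~ Binomial(10, 0.625); P(2 ≤ X ≤ 5) = Σ C(10,k) p^k (1−p)^(10−k) over k:
  k=2: C(10,2)·0.625^2·0.375^8 = 0.006874
  k=3: C(10,3)·0.625^3·0.375^7 = 0.030552
  k=4: C(10,4)·0.625^4·0.375^6 = 0.089110
  k=5: C(10,5)·0.625^5·0.375^5 = 0.178220
Total = 0.304757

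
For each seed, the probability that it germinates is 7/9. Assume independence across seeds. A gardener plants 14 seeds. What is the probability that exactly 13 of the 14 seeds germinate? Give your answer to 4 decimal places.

X ~ Binomial(n=14, p=0.777778).
P(X=13) = C(14,13) · p^13 · (1−p)^1
= 14 · 0.038117 · 0.22222 = 0.118587

0.1186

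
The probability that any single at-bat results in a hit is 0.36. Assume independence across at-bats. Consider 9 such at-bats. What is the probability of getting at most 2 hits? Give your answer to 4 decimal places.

0.3144

X ~ Binomial(9, 0.36); P(X ≤ 2) = Σ C(9,k) p^k (1−p)^(9−k) over k:
  k=0: C(9,0)·0.36^0·0.64^9 = 0.018014
  k=1: C(9,1)·0.36^1·0.64^8 = 0.091198
  k=2: C(9,2)·0.36^2·0.64^7 = 0.205195
Total = 0.314408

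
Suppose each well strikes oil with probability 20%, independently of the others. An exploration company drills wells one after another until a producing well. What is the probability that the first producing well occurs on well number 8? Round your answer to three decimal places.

Geometric (trials to first success), p = 0.20.
P(Y = 8) = (1−p)^7 · p = 0.20972 · 0.20 = 0.04194

0.042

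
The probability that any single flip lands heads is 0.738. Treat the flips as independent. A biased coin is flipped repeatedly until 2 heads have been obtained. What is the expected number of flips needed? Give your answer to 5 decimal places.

Y = total flips until the second success; negative binomial with r=2, p=0.738.
E[Y] = r / p = 2 / 0.738 = 2.7100271

2.71003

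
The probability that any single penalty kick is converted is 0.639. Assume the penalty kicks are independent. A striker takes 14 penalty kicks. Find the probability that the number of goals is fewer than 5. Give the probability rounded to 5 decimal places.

X ~ Binomial(14, 0.639); P(X ≤ 4) = Σ C(14,k) p^k (1−p)^(14−k) over k:
  k=0: C(14,0)·0.639^0·0.361^14 = 0.0000006
  k=1: C(14,1)·0.639^1·0.361^13 = 0.0000158
  k=2: C(14,2)·0.639^2·0.361^12 = 0.0001820
  k=3: C(14,3)·0.639^3·0.361^11 = 0.0012888
  k=4: C(14,4)·0.639^4·0.361^10 = 0.0062735
Total = 0.0077608

0.00776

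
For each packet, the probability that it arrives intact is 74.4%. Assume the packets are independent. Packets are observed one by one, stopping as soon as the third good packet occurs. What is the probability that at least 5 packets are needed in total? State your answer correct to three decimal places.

Needing more than 4 packets ⇔ fewer than 3 successes in the first 4. With X ~ Binomial(4, 0.744), P(Y > 4) = P(X ≤ 2).
  k=0: C(4,0)·0.744^0·0.256^4 = 0.00429
  k=1: C(4,1)·0.744^1·0.256^3 = 0.04993
  k=2: C(4,2)·0.744^2·0.256^2 = 0.21766
P(X ≤ 2) = 0.27188

0.272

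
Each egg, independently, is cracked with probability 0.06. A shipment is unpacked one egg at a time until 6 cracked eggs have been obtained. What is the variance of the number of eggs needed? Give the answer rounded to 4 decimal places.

Y = total eggs until the sixth success; negative binomial with r=6, p=0.06.
Var(Y) = r(1−p)/p² = 6·0.94 / 0.06² = 1566.666667

1566.6667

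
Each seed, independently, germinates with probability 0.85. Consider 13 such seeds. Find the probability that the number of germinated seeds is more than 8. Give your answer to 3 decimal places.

X ~ Binomial(13, 0.85); P(X ≥ 9) = Σ C(13,k) p^k (1−p)^(13−k) over k:
  k=9: C(13,9)·0.85^9·0.15^4 = 0.08384
  k=10: C(13,10)·0.85^10·0.15^3 = 0.19003
  k=11: C(13,11)·0.85^11·0.15^2 = 0.29369
  k=12: C(13,12)·0.85^12·0.15^1 = 0.27737
  k=13: C(13,13)·0.85^13·0.15^0 = 0.12091
Total = 0.96584

0.966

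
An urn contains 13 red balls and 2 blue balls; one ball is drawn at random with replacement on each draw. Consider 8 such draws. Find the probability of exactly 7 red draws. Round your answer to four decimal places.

0.3917

X ~ Binomial(n=8, p=0.866667).
P(X=7) = C(8,7) · p^7 · (1−p)^1
= 8 · 0.36725 · 0.13333 = 0.391736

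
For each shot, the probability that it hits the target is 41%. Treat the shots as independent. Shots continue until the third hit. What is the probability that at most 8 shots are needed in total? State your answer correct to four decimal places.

Finishing within 8 shots ⇔ at least 3 successes in the first 8. With X ~ Binomial(8, 0.41), P(Y ≤ 8) = 1 − P(X ≤ 2).
  k=0: C(8,0)·0.41^0·0.59^8 = 0.014683
  k=1: C(8,1)·0.41^1·0.59^7 = 0.081628
  k=2: C(8,2)·0.41^2·0.59^6 = 0.198535
1 − 0.294846 = 0.705154

0.7052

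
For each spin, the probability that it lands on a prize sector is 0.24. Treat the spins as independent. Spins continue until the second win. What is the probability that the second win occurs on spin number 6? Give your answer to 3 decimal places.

0.096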